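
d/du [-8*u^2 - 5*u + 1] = -16*u - 5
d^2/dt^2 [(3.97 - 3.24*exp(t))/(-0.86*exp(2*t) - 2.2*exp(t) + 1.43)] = (2.396304*exp(4*t) - 17.874928*exp(3*t) + 1.37359199999999*exp(2*t) - 28.550984*exp(t) - 5.864144)*exp(t)/(0.636056*exp(6*t) + 4.88136*exp(5*t) + 9.314316*exp(4*t) - 5.58536*exp(3*t) - 15.487758*exp(2*t) + 13.49634*exp(t) - 2.924207)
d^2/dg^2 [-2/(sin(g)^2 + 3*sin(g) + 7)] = 2*(4*sin(g)^4 + 9*sin(g)^3 - 25*sin(g)^2 - 39*sin(g) - 4)/(sin(g)^2 + 3*sin(g) + 7)^3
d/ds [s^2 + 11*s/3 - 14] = 2*s + 11/3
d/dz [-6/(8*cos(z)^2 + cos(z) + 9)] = -6*(16*cos(z) + 1)*sin(z)/(8*cos(z)^2 + cos(z) + 9)^2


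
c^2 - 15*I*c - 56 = (c - 8*I)*(c - 7*I)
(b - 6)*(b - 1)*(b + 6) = b^3 - b^2 - 36*b + 36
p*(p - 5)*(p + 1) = p^3 - 4*p^2 - 5*p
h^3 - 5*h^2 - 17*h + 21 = (h - 7)*(h - 1)*(h + 3)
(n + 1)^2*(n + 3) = n^3 + 5*n^2 + 7*n + 3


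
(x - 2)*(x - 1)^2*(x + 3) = x^4 - x^3 - 7*x^2 + 13*x - 6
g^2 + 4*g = g*(g + 4)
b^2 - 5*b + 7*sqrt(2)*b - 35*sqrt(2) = (b - 5)*(b + 7*sqrt(2))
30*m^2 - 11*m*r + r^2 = (-6*m + r)*(-5*m + r)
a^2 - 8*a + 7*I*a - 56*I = (a - 8)*(a + 7*I)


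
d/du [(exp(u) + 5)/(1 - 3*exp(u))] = 16*exp(u)/(3*exp(u) - 1)^2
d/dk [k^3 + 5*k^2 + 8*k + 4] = 3*k^2 + 10*k + 8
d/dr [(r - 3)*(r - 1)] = 2*r - 4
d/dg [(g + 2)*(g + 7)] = 2*g + 9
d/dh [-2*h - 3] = -2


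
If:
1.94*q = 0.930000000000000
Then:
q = 0.48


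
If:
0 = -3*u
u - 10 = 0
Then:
No Solution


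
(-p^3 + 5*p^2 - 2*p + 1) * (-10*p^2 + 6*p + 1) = 10*p^5 - 56*p^4 + 49*p^3 - 17*p^2 + 4*p + 1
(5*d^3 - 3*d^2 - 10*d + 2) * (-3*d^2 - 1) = -15*d^5 + 9*d^4 + 25*d^3 - 3*d^2 + 10*d - 2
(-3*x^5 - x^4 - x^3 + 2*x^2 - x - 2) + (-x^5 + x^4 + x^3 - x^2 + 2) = -4*x^5 + x^2 - x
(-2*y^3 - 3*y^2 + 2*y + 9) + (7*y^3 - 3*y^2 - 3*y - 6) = 5*y^3 - 6*y^2 - y + 3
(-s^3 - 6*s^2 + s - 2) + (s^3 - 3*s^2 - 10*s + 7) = -9*s^2 - 9*s + 5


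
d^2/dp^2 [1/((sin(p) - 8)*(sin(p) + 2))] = (-4*sin(p)^4 + 18*sin(p)^3 - 94*sin(p)^2 + 60*sin(p) + 104)/((sin(p) - 8)^3*(sin(p) + 2)^3)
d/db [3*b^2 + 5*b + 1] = 6*b + 5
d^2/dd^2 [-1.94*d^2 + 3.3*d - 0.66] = -3.88000000000000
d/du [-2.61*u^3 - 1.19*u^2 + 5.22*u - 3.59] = -7.83*u^2 - 2.38*u + 5.22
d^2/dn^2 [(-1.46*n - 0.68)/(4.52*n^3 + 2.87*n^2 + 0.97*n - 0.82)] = (-178.970304*n^5 - 280.350288*n^4 - 152.389012*n^3 - 116.431032*n^2 - 47.096208*n - 6.802816)/(92.345408*n^9 + 175.905744*n^8 + 171.144828*n^7 + 48.880487*n^6 - 27.096225*n^5 - 33.732873*n^4 - 3.666371*n^3 + 3.47475*n^2 + 1.956684*n - 0.551368)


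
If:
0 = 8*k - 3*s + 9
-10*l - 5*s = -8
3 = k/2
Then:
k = 6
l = -87/10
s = 19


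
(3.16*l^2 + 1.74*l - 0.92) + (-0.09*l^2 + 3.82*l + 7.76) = 3.07*l^2 + 5.56*l + 6.84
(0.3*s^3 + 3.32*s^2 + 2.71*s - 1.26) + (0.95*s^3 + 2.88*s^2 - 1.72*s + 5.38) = 1.25*s^3 + 6.2*s^2 + 0.99*s + 4.12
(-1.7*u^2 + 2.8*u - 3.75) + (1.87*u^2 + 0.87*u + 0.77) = 0.17*u^2 + 3.67*u - 2.98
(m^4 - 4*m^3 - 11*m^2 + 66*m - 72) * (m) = m^5 - 4*m^4 - 11*m^3 + 66*m^2 - 72*m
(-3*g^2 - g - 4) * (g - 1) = -3*g^3 + 2*g^2 - 3*g + 4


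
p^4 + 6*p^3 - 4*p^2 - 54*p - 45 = (p - 3)*(p + 1)*(p + 3)*(p + 5)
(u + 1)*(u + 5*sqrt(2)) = u^2 + u + 5*sqrt(2)*u + 5*sqrt(2)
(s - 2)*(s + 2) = s^2 - 4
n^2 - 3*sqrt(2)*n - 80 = (n - 8*sqrt(2))*(n + 5*sqrt(2))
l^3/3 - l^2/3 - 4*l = l*(l/3 + 1)*(l - 4)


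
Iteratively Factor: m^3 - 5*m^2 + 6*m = (m - 2)*(m^2 - 3*m) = m*(m - 2)*(m - 3)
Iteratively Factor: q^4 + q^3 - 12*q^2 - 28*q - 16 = (q - 4)*(q^3 + 5*q^2 + 8*q + 4) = (q - 4)*(q + 2)*(q^2 + 3*q + 2) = (q - 4)*(q + 2)^2*(q + 1)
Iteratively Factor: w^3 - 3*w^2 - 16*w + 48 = (w - 3)*(w^2 - 16) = (w - 4)*(w - 3)*(w + 4)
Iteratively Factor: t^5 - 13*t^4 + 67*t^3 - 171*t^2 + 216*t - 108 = (t - 3)*(t^4 - 10*t^3 + 37*t^2 - 60*t + 36) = (t - 3)*(t - 2)*(t^3 - 8*t^2 + 21*t - 18) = (t - 3)*(t - 2)^2*(t^2 - 6*t + 9) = (t - 3)^2*(t - 2)^2*(t - 3)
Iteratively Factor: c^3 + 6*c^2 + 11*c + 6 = (c + 1)*(c^2 + 5*c + 6) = (c + 1)*(c + 2)*(c + 3)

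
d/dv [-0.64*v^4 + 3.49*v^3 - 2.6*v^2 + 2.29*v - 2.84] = -2.56*v^3 + 10.47*v^2 - 5.2*v + 2.29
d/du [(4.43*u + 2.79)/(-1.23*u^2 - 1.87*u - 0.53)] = (5.4489*u^2 + 6.8634*u + 2.8694)/(1.5129*u^4 + 4.6002*u^3 + 4.8007*u^2 + 1.9822*u + 0.2809)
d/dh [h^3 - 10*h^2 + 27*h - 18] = 3*h^2 - 20*h + 27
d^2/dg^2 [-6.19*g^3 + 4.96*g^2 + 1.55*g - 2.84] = 9.92 - 37.14*g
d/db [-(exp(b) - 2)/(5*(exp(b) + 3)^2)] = (exp(b) - 7)*exp(b)/(5*(exp(b) + 3)^3)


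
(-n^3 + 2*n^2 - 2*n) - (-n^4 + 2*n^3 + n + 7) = n^4 - 3*n^3 + 2*n^2 - 3*n - 7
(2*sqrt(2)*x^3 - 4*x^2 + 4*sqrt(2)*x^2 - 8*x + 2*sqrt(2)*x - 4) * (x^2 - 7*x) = 2*sqrt(2)*x^5 - 10*sqrt(2)*x^4 - 4*x^4 - 26*sqrt(2)*x^3 + 20*x^3 - 14*sqrt(2)*x^2 + 52*x^2 + 28*x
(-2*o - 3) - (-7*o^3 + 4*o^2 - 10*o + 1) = 7*o^3 - 4*o^2 + 8*o - 4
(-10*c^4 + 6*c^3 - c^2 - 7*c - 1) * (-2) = 20*c^4 - 12*c^3 + 2*c^2 + 14*c + 2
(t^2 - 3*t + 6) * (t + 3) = t^3 - 3*t + 18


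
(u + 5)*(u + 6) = u^2 + 11*u + 30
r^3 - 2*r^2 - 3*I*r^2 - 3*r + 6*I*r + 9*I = (r - 3)*(r + 1)*(r - 3*I)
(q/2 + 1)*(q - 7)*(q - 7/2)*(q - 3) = q^4/2 - 23*q^3/4 + 29*q^2/2 + 77*q/4 - 147/2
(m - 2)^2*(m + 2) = m^3 - 2*m^2 - 4*m + 8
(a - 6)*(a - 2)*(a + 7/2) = a^3 - 9*a^2/2 - 16*a + 42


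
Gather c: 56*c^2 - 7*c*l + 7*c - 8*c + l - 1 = 56*c^2 + c*(-7*l - 1) + l - 1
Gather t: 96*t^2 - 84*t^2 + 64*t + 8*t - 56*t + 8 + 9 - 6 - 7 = 12*t^2 + 16*t + 4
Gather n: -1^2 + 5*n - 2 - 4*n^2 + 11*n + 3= -4*n^2 + 16*n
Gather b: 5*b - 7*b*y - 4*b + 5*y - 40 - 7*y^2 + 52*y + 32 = b*(1 - 7*y) - 7*y^2 + 57*y - 8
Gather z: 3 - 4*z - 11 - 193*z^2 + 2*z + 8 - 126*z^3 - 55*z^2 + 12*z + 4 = -126*z^3 - 248*z^2 + 10*z + 4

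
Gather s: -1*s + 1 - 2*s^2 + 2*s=-2*s^2 + s + 1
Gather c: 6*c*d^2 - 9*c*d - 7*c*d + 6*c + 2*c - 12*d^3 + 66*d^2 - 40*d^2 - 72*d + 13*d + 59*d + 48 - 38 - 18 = c*(6*d^2 - 16*d + 8) - 12*d^3 + 26*d^2 - 8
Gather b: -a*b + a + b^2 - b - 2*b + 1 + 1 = a + b^2 + b*(-a - 3) + 2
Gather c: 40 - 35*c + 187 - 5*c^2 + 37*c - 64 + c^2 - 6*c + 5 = -4*c^2 - 4*c + 168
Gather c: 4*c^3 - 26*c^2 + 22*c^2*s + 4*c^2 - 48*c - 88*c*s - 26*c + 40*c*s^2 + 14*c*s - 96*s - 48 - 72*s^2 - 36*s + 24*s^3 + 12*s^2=4*c^3 + c^2*(22*s - 22) + c*(40*s^2 - 74*s - 74) + 24*s^3 - 60*s^2 - 132*s - 48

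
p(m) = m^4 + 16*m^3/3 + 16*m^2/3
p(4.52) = 1018.87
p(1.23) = 20.28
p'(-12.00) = -4736.00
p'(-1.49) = 6.40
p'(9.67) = 5216.21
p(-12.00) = 12288.00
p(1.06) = 13.61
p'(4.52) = 744.48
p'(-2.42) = 11.20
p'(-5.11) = -170.44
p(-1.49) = -0.87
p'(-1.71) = 8.54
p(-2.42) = -10.06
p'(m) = 4*m^3 + 16*m^2 + 32*m/3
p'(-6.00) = -352.00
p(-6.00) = 336.00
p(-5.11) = 109.46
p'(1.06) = 34.05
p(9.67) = 14065.19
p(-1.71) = -2.52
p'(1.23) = 44.77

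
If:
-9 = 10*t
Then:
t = -9/10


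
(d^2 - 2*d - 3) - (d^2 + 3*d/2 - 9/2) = 3/2 - 7*d/2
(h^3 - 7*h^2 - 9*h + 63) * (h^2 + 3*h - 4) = h^5 - 4*h^4 - 34*h^3 + 64*h^2 + 225*h - 252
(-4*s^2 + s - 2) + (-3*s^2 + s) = -7*s^2 + 2*s - 2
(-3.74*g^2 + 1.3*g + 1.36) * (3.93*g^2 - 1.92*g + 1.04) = -14.6982*g^4 + 12.2898*g^3 - 1.0408*g^2 - 1.2592*g + 1.4144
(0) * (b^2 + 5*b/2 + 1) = 0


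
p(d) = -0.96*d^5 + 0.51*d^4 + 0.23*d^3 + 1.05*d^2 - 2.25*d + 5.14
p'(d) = -4.8*d^4 + 2.04*d^3 + 0.69*d^2 + 2.1*d - 2.25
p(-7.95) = 32497.50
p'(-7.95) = -20174.22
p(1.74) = -5.02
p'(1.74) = -29.76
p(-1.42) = 17.41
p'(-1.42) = -29.20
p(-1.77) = 32.82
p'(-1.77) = -62.23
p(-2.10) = 61.49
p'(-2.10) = -115.86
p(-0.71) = 7.49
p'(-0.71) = -5.34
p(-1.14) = 11.44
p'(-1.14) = -14.88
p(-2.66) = 167.60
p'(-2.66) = -281.66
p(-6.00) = 8132.68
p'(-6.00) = -6651.45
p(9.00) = -53103.32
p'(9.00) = -29933.10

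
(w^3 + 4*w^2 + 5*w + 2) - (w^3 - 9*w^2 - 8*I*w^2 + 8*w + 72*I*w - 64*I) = 13*w^2 + 8*I*w^2 - 3*w - 72*I*w + 2 + 64*I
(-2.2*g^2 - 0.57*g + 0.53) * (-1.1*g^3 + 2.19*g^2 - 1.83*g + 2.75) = 2.42*g^5 - 4.191*g^4 + 2.1947*g^3 - 3.8462*g^2 - 2.5374*g + 1.4575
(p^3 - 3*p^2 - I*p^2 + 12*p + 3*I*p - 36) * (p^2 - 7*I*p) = p^5 - 3*p^4 - 8*I*p^4 + 5*p^3 + 24*I*p^3 - 15*p^2 - 84*I*p^2 + 252*I*p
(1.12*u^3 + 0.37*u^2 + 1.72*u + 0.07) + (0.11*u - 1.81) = 1.12*u^3 + 0.37*u^2 + 1.83*u - 1.74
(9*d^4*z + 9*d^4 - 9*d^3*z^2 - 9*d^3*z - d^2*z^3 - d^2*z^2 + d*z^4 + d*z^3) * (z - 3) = 9*d^4*z^2 - 18*d^4*z - 27*d^4 - 9*d^3*z^3 + 18*d^3*z^2 + 27*d^3*z - d^2*z^4 + 2*d^2*z^3 + 3*d^2*z^2 + d*z^5 - 2*d*z^4 - 3*d*z^3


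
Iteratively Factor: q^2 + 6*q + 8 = (q + 2)*(q + 4)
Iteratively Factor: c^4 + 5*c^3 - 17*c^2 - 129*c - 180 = (c + 3)*(c^3 + 2*c^2 - 23*c - 60) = (c + 3)*(c + 4)*(c^2 - 2*c - 15) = (c - 5)*(c + 3)*(c + 4)*(c + 3)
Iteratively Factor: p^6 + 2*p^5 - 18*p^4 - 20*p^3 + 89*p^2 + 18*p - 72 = (p - 1)*(p^5 + 3*p^4 - 15*p^3 - 35*p^2 + 54*p + 72) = (p - 1)*(p + 3)*(p^4 - 15*p^2 + 10*p + 24) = (p - 2)*(p - 1)*(p + 3)*(p^3 + 2*p^2 - 11*p - 12) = (p - 2)*(p - 1)*(p + 3)*(p + 4)*(p^2 - 2*p - 3) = (p - 2)*(p - 1)*(p + 1)*(p + 3)*(p + 4)*(p - 3)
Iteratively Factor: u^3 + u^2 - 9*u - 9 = (u + 3)*(u^2 - 2*u - 3) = (u + 1)*(u + 3)*(u - 3)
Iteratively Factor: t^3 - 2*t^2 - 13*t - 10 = (t + 1)*(t^2 - 3*t - 10) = (t + 1)*(t + 2)*(t - 5)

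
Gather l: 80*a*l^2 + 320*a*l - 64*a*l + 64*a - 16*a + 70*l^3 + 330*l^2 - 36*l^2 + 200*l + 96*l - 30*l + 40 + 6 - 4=48*a + 70*l^3 + l^2*(80*a + 294) + l*(256*a + 266) + 42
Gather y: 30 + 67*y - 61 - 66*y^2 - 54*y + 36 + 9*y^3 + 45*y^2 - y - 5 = 9*y^3 - 21*y^2 + 12*y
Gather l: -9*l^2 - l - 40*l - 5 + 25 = -9*l^2 - 41*l + 20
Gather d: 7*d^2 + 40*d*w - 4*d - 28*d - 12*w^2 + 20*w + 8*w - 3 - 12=7*d^2 + d*(40*w - 32) - 12*w^2 + 28*w - 15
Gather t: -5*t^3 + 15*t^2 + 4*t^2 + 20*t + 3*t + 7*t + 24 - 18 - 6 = -5*t^3 + 19*t^2 + 30*t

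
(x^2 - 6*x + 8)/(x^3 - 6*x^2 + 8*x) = 1/x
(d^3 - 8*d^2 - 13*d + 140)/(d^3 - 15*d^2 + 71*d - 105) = (d + 4)/(d - 3)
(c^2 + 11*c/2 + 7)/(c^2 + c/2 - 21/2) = (c + 2)/(c - 3)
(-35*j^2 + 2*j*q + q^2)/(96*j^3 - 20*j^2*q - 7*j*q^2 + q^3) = (-35*j^2 + 2*j*q + q^2)/(96*j^3 - 20*j^2*q - 7*j*q^2 + q^3)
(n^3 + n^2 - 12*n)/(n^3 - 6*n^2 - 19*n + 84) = n/(n - 7)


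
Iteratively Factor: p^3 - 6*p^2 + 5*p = (p - 1)*(p^2 - 5*p) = p*(p - 1)*(p - 5)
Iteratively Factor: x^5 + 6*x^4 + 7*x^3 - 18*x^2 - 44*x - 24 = (x + 2)*(x^4 + 4*x^3 - x^2 - 16*x - 12) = (x + 1)*(x + 2)*(x^3 + 3*x^2 - 4*x - 12) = (x - 2)*(x + 1)*(x + 2)*(x^2 + 5*x + 6) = (x - 2)*(x + 1)*(x + 2)*(x + 3)*(x + 2)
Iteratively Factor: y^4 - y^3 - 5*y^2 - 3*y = (y)*(y^3 - y^2 - 5*y - 3) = y*(y - 3)*(y^2 + 2*y + 1) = y*(y - 3)*(y + 1)*(y + 1)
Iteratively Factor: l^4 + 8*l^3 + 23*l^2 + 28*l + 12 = (l + 1)*(l^3 + 7*l^2 + 16*l + 12) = (l + 1)*(l + 2)*(l^2 + 5*l + 6) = (l + 1)*(l + 2)*(l + 3)*(l + 2)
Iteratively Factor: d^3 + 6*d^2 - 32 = (d - 2)*(d^2 + 8*d + 16) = (d - 2)*(d + 4)*(d + 4)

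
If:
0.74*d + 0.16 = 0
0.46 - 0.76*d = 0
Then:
No Solution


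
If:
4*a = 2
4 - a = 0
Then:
No Solution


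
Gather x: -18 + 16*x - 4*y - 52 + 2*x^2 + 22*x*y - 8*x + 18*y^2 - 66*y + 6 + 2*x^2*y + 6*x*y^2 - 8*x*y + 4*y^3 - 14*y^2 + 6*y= x^2*(2*y + 2) + x*(6*y^2 + 14*y + 8) + 4*y^3 + 4*y^2 - 64*y - 64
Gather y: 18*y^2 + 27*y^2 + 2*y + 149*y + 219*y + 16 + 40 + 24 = 45*y^2 + 370*y + 80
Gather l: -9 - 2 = -11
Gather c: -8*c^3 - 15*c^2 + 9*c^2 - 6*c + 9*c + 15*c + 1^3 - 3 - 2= -8*c^3 - 6*c^2 + 18*c - 4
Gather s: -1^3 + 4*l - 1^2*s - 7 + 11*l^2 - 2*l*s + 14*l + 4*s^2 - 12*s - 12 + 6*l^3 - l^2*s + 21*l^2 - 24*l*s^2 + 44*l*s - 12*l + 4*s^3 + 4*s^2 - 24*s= 6*l^3 + 32*l^2 + 6*l + 4*s^3 + s^2*(8 - 24*l) + s*(-l^2 + 42*l - 37) - 20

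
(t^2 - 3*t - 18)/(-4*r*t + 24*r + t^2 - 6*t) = (-t - 3)/(4*r - t)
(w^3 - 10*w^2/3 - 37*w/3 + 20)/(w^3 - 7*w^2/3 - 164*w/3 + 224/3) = (w^2 - 2*w - 15)/(w^2 - w - 56)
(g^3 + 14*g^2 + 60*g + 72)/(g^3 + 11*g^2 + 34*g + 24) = (g^2 + 8*g + 12)/(g^2 + 5*g + 4)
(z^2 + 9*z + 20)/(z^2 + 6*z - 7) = (z^2 + 9*z + 20)/(z^2 + 6*z - 7)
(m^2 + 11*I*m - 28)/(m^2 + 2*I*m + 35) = (m + 4*I)/(m - 5*I)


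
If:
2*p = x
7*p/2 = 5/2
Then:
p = 5/7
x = 10/7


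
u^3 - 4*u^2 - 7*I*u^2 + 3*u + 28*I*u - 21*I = (u - 3)*(u - 1)*(u - 7*I)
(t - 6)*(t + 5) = t^2 - t - 30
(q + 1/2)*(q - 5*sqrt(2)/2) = q^2 - 5*sqrt(2)*q/2 + q/2 - 5*sqrt(2)/4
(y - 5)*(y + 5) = y^2 - 25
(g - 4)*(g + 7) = g^2 + 3*g - 28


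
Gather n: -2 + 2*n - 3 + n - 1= 3*n - 6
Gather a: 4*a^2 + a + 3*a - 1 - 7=4*a^2 + 4*a - 8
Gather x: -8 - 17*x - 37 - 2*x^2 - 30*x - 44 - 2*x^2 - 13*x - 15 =-4*x^2 - 60*x - 104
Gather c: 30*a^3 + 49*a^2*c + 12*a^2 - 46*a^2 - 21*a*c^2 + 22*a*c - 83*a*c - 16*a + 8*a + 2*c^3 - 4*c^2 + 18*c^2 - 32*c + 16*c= 30*a^3 - 34*a^2 - 8*a + 2*c^3 + c^2*(14 - 21*a) + c*(49*a^2 - 61*a - 16)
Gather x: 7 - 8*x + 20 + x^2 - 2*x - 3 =x^2 - 10*x + 24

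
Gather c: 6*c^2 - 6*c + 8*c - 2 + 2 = 6*c^2 + 2*c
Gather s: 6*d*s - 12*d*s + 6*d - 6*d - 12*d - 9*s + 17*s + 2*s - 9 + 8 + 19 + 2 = -12*d + s*(10 - 6*d) + 20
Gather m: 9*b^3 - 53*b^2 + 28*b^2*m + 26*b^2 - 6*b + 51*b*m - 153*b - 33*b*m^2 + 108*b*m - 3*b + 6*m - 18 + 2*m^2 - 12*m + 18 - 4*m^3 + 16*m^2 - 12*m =9*b^3 - 27*b^2 - 162*b - 4*m^3 + m^2*(18 - 33*b) + m*(28*b^2 + 159*b - 18)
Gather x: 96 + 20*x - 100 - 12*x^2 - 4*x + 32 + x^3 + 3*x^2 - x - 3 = x^3 - 9*x^2 + 15*x + 25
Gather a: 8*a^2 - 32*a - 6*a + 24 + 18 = 8*a^2 - 38*a + 42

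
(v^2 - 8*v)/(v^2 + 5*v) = (v - 8)/(v + 5)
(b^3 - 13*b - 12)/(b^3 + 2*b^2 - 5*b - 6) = (b - 4)/(b - 2)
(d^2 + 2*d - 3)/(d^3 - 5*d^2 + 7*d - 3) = (d + 3)/(d^2 - 4*d + 3)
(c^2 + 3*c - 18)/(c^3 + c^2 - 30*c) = (c - 3)/(c*(c - 5))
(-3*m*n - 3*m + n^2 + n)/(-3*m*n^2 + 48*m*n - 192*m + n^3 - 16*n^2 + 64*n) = (n + 1)/(n^2 - 16*n + 64)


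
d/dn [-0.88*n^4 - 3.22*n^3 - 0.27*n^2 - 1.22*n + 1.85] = -3.52*n^3 - 9.66*n^2 - 0.54*n - 1.22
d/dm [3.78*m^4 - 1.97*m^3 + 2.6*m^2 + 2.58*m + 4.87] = 15.12*m^3 - 5.91*m^2 + 5.2*m + 2.58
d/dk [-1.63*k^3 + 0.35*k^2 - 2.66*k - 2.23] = -4.89*k^2 + 0.7*k - 2.66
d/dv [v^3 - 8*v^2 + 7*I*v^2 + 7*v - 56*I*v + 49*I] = 3*v^2 + v*(-16 + 14*I) + 7 - 56*I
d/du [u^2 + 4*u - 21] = 2*u + 4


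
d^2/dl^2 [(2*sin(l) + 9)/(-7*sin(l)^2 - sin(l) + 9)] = (98*sin(l)^5 + 1750*sin(l)^4 + 749*sin(l)^3 - 351*sin(l)^2 - 891*sin(l) - 1188)/(7*sin(l)^2 + sin(l) - 9)^3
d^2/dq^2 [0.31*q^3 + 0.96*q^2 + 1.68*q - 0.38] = 1.86*q + 1.92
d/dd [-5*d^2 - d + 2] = -10*d - 1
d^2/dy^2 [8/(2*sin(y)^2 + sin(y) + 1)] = 8*(-16*sin(y)^4 - 6*sin(y)^3 + 31*sin(y)^2 + 13*sin(y) - 2)/(sin(y) - cos(2*y) + 2)^3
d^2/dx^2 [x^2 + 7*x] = 2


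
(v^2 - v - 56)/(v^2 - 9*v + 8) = (v + 7)/(v - 1)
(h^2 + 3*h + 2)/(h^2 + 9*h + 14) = (h + 1)/(h + 7)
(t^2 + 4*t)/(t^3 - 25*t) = (t + 4)/(t^2 - 25)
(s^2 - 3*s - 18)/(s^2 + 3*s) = (s - 6)/s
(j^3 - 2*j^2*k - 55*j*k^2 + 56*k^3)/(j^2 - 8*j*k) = j + 6*k - 7*k^2/j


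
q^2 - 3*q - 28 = (q - 7)*(q + 4)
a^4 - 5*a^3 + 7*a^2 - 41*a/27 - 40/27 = (a - 8/3)*(a - 5/3)*(a - 1)*(a + 1/3)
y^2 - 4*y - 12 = (y - 6)*(y + 2)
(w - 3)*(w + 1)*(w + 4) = w^3 + 2*w^2 - 11*w - 12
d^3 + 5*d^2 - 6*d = d*(d - 1)*(d + 6)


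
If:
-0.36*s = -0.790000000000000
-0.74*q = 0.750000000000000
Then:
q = -1.01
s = 2.19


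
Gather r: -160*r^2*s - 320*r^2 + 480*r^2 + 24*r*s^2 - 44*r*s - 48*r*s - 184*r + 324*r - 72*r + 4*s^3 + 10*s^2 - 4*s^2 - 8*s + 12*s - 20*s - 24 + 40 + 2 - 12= r^2*(160 - 160*s) + r*(24*s^2 - 92*s + 68) + 4*s^3 + 6*s^2 - 16*s + 6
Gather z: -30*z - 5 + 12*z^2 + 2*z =12*z^2 - 28*z - 5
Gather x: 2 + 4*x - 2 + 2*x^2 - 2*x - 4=2*x^2 + 2*x - 4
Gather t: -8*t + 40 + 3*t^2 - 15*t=3*t^2 - 23*t + 40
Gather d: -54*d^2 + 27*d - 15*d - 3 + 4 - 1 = -54*d^2 + 12*d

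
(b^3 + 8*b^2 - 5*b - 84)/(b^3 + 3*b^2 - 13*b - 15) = (b^2 + 11*b + 28)/(b^2 + 6*b + 5)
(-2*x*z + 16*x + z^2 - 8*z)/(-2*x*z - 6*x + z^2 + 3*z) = (z - 8)/(z + 3)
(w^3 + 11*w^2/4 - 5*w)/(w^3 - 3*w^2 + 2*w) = (w^2 + 11*w/4 - 5)/(w^2 - 3*w + 2)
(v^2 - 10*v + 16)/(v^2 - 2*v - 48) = (v - 2)/(v + 6)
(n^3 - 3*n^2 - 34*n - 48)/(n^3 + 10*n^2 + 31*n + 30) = (n - 8)/(n + 5)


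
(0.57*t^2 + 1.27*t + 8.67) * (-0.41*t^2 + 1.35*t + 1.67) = -0.2337*t^4 + 0.2488*t^3 - 0.8883*t^2 + 13.8254*t + 14.4789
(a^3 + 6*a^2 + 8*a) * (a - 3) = a^4 + 3*a^3 - 10*a^2 - 24*a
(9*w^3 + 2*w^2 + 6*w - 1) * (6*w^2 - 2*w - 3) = 54*w^5 - 6*w^4 + 5*w^3 - 24*w^2 - 16*w + 3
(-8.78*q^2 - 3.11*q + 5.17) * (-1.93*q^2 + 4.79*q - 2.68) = 16.9454*q^4 - 36.0539*q^3 - 1.3446*q^2 + 33.0991*q - 13.8556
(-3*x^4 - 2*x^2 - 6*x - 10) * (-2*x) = 6*x^5 + 4*x^3 + 12*x^2 + 20*x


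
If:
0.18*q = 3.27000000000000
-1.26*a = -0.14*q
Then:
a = 2.02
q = 18.17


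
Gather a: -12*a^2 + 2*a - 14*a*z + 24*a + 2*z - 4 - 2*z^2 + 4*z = -12*a^2 + a*(26 - 14*z) - 2*z^2 + 6*z - 4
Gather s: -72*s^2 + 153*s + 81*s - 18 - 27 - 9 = -72*s^2 + 234*s - 54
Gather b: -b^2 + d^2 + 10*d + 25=-b^2 + d^2 + 10*d + 25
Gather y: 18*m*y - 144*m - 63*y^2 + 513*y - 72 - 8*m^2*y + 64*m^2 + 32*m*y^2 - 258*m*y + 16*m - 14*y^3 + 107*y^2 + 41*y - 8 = 64*m^2 - 128*m - 14*y^3 + y^2*(32*m + 44) + y*(-8*m^2 - 240*m + 554) - 80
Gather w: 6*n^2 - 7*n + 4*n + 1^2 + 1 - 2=6*n^2 - 3*n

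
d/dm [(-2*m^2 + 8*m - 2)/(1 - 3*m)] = 2*(3*m^2 - 2*m + 1)/(9*m^2 - 6*m + 1)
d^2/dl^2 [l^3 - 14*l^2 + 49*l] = 6*l - 28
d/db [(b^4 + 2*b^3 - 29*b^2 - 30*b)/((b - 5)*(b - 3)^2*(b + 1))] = 6*(-2*b - 3)/(b^3 - 9*b^2 + 27*b - 27)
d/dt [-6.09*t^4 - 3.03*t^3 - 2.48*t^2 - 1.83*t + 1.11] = -24.36*t^3 - 9.09*t^2 - 4.96*t - 1.83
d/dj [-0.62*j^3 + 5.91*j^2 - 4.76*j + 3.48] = -1.86*j^2 + 11.82*j - 4.76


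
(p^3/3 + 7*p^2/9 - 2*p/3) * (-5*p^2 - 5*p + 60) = -5*p^5/3 - 50*p^4/9 + 175*p^3/9 + 50*p^2 - 40*p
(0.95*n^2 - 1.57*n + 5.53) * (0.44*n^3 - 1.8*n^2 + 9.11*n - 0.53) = 0.418*n^5 - 2.4008*n^4 + 13.9137*n^3 - 24.7602*n^2 + 51.2104*n - 2.9309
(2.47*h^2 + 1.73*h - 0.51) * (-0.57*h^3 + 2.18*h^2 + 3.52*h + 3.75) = -1.4079*h^5 + 4.3985*h^4 + 12.7565*h^3 + 14.2403*h^2 + 4.6923*h - 1.9125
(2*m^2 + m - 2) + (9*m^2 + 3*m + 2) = 11*m^2 + 4*m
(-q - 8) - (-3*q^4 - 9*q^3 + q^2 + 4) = 3*q^4 + 9*q^3 - q^2 - q - 12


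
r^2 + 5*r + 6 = (r + 2)*(r + 3)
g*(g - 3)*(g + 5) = g^3 + 2*g^2 - 15*g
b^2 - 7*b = b*(b - 7)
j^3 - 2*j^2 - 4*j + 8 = (j - 2)^2*(j + 2)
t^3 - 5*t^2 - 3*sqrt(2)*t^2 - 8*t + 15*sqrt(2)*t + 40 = (t - 5)*(t - 4*sqrt(2))*(t + sqrt(2))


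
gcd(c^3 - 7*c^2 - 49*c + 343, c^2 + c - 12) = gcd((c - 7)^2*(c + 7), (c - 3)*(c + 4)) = 1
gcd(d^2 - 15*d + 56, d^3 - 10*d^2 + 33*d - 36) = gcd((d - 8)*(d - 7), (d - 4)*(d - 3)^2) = 1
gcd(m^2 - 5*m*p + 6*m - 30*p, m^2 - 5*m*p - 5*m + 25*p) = -m + 5*p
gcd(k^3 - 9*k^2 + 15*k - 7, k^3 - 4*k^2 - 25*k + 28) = k^2 - 8*k + 7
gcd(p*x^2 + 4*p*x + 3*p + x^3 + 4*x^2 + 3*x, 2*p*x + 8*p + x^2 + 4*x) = 1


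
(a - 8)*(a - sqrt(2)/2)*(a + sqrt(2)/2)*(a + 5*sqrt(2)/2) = a^4 - 8*a^3 + 5*sqrt(2)*a^3/2 - 20*sqrt(2)*a^2 - a^2/2 - 5*sqrt(2)*a/4 + 4*a + 10*sqrt(2)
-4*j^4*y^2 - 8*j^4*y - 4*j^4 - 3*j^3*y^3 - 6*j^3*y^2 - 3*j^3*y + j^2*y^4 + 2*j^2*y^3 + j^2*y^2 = (-4*j + y)*(j + y)*(j*y + j)^2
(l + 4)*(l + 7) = l^2 + 11*l + 28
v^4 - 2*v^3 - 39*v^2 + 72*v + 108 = (v - 6)*(v - 3)*(v + 1)*(v + 6)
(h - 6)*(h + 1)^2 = h^3 - 4*h^2 - 11*h - 6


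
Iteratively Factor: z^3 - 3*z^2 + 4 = (z + 1)*(z^2 - 4*z + 4) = (z - 2)*(z + 1)*(z - 2)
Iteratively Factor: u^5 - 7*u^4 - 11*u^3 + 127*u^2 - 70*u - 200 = (u + 1)*(u^4 - 8*u^3 - 3*u^2 + 130*u - 200) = (u - 5)*(u + 1)*(u^3 - 3*u^2 - 18*u + 40) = (u - 5)*(u + 1)*(u + 4)*(u^2 - 7*u + 10) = (u - 5)^2*(u + 1)*(u + 4)*(u - 2)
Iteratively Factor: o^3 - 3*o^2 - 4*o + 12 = (o + 2)*(o^2 - 5*o + 6) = (o - 2)*(o + 2)*(o - 3)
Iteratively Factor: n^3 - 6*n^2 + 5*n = (n)*(n^2 - 6*n + 5) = n*(n - 1)*(n - 5)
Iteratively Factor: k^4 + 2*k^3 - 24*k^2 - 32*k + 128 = (k - 2)*(k^3 + 4*k^2 - 16*k - 64) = (k - 2)*(k + 4)*(k^2 - 16) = (k - 4)*(k - 2)*(k + 4)*(k + 4)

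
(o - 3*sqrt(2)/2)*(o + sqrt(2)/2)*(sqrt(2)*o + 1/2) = sqrt(2)*o^3 - 3*o^2/2 - 2*sqrt(2)*o - 3/4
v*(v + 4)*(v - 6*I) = v^3 + 4*v^2 - 6*I*v^2 - 24*I*v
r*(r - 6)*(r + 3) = r^3 - 3*r^2 - 18*r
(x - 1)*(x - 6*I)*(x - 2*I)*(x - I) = x^4 - x^3 - 9*I*x^3 - 20*x^2 + 9*I*x^2 + 20*x + 12*I*x - 12*I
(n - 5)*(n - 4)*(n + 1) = n^3 - 8*n^2 + 11*n + 20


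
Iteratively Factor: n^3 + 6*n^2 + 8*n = (n)*(n^2 + 6*n + 8) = n*(n + 2)*(n + 4)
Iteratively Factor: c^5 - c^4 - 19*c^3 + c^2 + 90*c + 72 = (c - 3)*(c^4 + 2*c^3 - 13*c^2 - 38*c - 24) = (c - 3)*(c + 3)*(c^3 - c^2 - 10*c - 8) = (c - 3)*(c + 1)*(c + 3)*(c^2 - 2*c - 8) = (c - 3)*(c + 1)*(c + 2)*(c + 3)*(c - 4)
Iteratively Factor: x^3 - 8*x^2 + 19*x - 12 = (x - 4)*(x^2 - 4*x + 3) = (x - 4)*(x - 3)*(x - 1)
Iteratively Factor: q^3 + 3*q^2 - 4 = (q + 2)*(q^2 + q - 2) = (q + 2)^2*(q - 1)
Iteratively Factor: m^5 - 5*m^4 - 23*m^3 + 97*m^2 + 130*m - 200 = (m - 1)*(m^4 - 4*m^3 - 27*m^2 + 70*m + 200) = (m - 1)*(m + 2)*(m^3 - 6*m^2 - 15*m + 100) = (m - 5)*(m - 1)*(m + 2)*(m^2 - m - 20) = (m - 5)*(m - 1)*(m + 2)*(m + 4)*(m - 5)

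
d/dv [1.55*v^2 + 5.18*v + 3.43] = 3.1*v + 5.18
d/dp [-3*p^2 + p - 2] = 1 - 6*p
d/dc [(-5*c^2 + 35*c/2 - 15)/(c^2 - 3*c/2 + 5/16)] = 40*(-64*c^2 + 172*c - 109)/(256*c^4 - 768*c^3 + 736*c^2 - 240*c + 25)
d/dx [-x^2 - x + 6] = -2*x - 1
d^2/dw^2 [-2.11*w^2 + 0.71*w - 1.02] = -4.22000000000000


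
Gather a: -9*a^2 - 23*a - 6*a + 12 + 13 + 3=-9*a^2 - 29*a + 28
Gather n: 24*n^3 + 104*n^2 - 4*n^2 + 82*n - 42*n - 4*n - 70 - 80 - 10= 24*n^3 + 100*n^2 + 36*n - 160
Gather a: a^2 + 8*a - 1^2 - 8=a^2 + 8*a - 9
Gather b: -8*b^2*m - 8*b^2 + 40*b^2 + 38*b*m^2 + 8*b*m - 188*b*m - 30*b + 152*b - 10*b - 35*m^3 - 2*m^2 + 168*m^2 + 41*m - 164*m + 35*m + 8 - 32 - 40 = b^2*(32 - 8*m) + b*(38*m^2 - 180*m + 112) - 35*m^3 + 166*m^2 - 88*m - 64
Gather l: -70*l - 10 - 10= -70*l - 20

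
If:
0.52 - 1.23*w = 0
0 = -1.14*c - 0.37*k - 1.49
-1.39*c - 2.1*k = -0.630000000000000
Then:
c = -1.79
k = 1.48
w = 0.42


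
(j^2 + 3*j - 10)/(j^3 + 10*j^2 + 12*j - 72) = (j + 5)/(j^2 + 12*j + 36)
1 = 1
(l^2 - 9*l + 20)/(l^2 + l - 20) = (l - 5)/(l + 5)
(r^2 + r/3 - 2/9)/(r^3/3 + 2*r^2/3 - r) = (3*r^2 + r - 2/3)/(r*(r^2 + 2*r - 3))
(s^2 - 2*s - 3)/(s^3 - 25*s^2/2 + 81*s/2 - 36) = 2*(s + 1)/(2*s^2 - 19*s + 24)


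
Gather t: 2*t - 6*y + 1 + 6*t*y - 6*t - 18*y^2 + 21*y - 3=t*(6*y - 4) - 18*y^2 + 15*y - 2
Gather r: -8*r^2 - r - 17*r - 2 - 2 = -8*r^2 - 18*r - 4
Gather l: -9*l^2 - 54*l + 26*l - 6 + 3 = -9*l^2 - 28*l - 3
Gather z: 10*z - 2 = 10*z - 2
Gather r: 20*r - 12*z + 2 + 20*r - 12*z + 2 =40*r - 24*z + 4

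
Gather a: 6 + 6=12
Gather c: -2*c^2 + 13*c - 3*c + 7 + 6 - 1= -2*c^2 + 10*c + 12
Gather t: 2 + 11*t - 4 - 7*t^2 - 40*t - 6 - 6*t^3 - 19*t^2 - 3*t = -6*t^3 - 26*t^2 - 32*t - 8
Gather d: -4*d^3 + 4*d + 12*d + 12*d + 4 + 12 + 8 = -4*d^3 + 28*d + 24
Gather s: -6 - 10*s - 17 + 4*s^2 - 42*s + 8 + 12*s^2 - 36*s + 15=16*s^2 - 88*s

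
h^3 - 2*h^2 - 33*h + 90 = (h - 5)*(h - 3)*(h + 6)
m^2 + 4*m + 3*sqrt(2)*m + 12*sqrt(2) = (m + 4)*(m + 3*sqrt(2))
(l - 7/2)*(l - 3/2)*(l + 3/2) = l^3 - 7*l^2/2 - 9*l/4 + 63/8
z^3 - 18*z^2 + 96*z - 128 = (z - 8)^2*(z - 2)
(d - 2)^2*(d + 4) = d^3 - 12*d + 16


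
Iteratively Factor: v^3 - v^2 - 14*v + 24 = (v + 4)*(v^2 - 5*v + 6) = (v - 3)*(v + 4)*(v - 2)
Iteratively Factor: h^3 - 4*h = (h - 2)*(h^2 + 2*h) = (h - 2)*(h + 2)*(h)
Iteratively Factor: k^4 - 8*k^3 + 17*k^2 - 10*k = (k - 2)*(k^3 - 6*k^2 + 5*k) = k*(k - 2)*(k^2 - 6*k + 5) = k*(k - 5)*(k - 2)*(k - 1)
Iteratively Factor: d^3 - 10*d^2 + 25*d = (d - 5)*(d^2 - 5*d) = (d - 5)^2*(d)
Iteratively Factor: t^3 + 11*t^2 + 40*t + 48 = (t + 3)*(t^2 + 8*t + 16) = (t + 3)*(t + 4)*(t + 4)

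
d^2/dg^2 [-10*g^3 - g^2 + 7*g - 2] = -60*g - 2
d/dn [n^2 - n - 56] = 2*n - 1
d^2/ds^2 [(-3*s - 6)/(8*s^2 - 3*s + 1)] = 6*(-(s + 2)*(16*s - 3)^2 + (24*s + 13)*(8*s^2 - 3*s + 1))/(8*s^2 - 3*s + 1)^3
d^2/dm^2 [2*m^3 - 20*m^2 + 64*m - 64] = 12*m - 40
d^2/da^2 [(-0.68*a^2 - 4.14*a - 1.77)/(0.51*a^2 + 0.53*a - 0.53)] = (-1.78602*a^3 - 3.865086*a^2 - 9.584838*a - 4.659124)/(0.132651*a^6 + 0.413559*a^5 + 0.0162180000000001*a^4 - 0.710677*a^3 - 0.016854*a^2 + 0.446631*a - 0.148877)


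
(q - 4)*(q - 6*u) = q^2 - 6*q*u - 4*q + 24*u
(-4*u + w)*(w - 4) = -4*u*w + 16*u + w^2 - 4*w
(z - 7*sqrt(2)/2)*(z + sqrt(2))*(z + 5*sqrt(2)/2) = z^3 - 39*z/2 - 35*sqrt(2)/2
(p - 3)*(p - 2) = p^2 - 5*p + 6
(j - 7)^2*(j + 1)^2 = j^4 - 12*j^3 + 22*j^2 + 84*j + 49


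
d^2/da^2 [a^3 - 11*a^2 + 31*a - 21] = 6*a - 22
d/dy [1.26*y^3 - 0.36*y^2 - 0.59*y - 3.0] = 3.78*y^2 - 0.72*y - 0.59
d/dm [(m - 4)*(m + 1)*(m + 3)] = 3*m^2 - 13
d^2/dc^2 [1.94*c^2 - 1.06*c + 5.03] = 3.88000000000000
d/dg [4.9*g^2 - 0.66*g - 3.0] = 9.8*g - 0.66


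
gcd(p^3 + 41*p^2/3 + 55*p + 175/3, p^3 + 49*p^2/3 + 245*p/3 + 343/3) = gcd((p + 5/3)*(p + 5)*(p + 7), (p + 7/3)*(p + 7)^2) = p + 7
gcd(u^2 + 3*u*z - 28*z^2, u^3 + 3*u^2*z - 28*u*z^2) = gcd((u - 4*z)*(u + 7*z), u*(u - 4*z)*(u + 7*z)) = -u^2 - 3*u*z + 28*z^2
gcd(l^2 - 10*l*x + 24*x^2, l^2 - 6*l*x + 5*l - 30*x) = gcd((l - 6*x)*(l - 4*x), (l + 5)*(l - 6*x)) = -l + 6*x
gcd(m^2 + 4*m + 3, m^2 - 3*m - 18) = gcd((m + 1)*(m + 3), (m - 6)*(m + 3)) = m + 3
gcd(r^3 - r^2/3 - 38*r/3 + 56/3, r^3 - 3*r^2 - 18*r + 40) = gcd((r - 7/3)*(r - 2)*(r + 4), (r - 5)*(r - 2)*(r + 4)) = r^2 + 2*r - 8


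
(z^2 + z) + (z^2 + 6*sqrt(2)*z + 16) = 2*z^2 + z + 6*sqrt(2)*z + 16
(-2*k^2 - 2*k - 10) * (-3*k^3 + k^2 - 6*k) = 6*k^5 + 4*k^4 + 40*k^3 + 2*k^2 + 60*k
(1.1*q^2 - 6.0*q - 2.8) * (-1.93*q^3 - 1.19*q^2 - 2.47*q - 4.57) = -2.123*q^5 + 10.271*q^4 + 9.827*q^3 + 13.125*q^2 + 34.336*q + 12.796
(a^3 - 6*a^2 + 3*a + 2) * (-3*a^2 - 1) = -3*a^5 + 18*a^4 - 10*a^3 - 3*a - 2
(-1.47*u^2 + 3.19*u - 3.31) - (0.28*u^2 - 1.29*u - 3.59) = -1.75*u^2 + 4.48*u + 0.28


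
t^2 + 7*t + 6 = (t + 1)*(t + 6)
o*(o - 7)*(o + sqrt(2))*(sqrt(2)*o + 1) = sqrt(2)*o^4 - 7*sqrt(2)*o^3 + 3*o^3 - 21*o^2 + sqrt(2)*o^2 - 7*sqrt(2)*o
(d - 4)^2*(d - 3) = d^3 - 11*d^2 + 40*d - 48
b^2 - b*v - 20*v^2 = (b - 5*v)*(b + 4*v)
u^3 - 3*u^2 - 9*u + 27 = (u - 3)^2*(u + 3)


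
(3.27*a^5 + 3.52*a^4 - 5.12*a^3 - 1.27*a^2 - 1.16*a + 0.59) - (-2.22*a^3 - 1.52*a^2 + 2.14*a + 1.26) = 3.27*a^5 + 3.52*a^4 - 2.9*a^3 + 0.25*a^2 - 3.3*a - 0.67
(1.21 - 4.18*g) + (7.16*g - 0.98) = 2.98*g + 0.23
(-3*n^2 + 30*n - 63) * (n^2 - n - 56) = -3*n^4 + 33*n^3 + 75*n^2 - 1617*n + 3528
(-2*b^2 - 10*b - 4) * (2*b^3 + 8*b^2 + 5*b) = -4*b^5 - 36*b^4 - 98*b^3 - 82*b^2 - 20*b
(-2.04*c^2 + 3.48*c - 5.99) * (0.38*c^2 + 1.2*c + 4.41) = -0.7752*c^4 - 1.1256*c^3 - 7.0966*c^2 + 8.1588*c - 26.4159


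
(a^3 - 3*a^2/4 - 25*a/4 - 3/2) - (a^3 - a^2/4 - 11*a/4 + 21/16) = -a^2/2 - 7*a/2 - 45/16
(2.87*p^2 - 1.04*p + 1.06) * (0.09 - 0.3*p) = -0.861*p^3 + 0.5703*p^2 - 0.4116*p + 0.0954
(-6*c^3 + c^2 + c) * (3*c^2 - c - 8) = -18*c^5 + 9*c^4 + 50*c^3 - 9*c^2 - 8*c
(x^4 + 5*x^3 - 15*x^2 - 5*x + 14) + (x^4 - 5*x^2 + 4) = 2*x^4 + 5*x^3 - 20*x^2 - 5*x + 18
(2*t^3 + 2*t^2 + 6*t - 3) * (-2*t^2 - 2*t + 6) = -4*t^5 - 8*t^4 - 4*t^3 + 6*t^2 + 42*t - 18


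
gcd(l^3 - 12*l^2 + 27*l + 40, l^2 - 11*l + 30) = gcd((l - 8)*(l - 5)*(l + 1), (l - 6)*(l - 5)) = l - 5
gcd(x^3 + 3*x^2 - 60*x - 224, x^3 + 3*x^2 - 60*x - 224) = x^3 + 3*x^2 - 60*x - 224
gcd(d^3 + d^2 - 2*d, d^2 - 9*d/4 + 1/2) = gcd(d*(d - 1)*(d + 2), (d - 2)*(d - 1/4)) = 1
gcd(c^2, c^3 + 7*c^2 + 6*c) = c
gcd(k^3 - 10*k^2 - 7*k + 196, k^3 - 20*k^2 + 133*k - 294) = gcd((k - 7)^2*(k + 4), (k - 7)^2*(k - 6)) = k^2 - 14*k + 49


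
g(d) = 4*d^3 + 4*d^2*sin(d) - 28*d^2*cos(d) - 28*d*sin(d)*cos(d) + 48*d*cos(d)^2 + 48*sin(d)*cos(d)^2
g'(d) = 28*d^2*sin(d) + 4*d^2*cos(d) + 12*d^2 + 28*d*sin(d)^2 - 96*d*sin(d)*cos(d) + 8*d*sin(d) - 28*d*cos(d)^2 - 56*d*cos(d) - 96*sin(d)^2*cos(d) - 28*sin(d)*cos(d) + 48*cos(d)^3 + 48*cos(d)^2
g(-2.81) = -0.32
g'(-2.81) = -0.18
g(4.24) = 455.09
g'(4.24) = -254.06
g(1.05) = 3.19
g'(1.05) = -38.66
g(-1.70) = -16.75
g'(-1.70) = -61.72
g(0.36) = 23.60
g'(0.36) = 27.50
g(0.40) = 24.51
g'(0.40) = 18.07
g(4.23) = 457.63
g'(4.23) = -252.85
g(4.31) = 437.04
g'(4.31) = -261.19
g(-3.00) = 0.36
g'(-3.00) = -6.79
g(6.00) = 154.13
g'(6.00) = 52.41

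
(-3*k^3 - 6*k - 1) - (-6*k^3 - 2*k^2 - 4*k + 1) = 3*k^3 + 2*k^2 - 2*k - 2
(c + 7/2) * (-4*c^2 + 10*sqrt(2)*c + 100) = -4*c^3 - 14*c^2 + 10*sqrt(2)*c^2 + 35*sqrt(2)*c + 100*c + 350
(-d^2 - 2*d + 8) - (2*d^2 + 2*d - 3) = -3*d^2 - 4*d + 11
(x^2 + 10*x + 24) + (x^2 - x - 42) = 2*x^2 + 9*x - 18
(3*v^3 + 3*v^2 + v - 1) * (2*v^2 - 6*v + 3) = 6*v^5 - 12*v^4 - 7*v^3 + v^2 + 9*v - 3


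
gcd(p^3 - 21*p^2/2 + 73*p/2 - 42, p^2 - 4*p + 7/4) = p - 7/2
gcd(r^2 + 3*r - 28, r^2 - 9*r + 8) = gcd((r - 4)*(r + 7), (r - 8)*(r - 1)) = 1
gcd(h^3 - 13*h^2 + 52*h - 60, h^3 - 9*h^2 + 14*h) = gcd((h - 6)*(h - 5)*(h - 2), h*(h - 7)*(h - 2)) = h - 2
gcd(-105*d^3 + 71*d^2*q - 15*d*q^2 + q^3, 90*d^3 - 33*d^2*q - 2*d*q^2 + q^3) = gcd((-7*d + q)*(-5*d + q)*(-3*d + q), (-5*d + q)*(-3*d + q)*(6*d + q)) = 15*d^2 - 8*d*q + q^2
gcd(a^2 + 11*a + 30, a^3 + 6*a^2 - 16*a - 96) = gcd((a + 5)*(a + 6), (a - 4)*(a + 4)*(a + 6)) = a + 6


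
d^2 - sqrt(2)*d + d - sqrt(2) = (d + 1)*(d - sqrt(2))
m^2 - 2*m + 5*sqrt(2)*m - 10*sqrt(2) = (m - 2)*(m + 5*sqrt(2))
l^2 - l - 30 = (l - 6)*(l + 5)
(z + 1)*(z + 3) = z^2 + 4*z + 3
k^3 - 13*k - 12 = (k - 4)*(k + 1)*(k + 3)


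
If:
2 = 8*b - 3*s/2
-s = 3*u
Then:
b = 1/4 - 9*u/16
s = -3*u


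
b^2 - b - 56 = (b - 8)*(b + 7)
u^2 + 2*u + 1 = (u + 1)^2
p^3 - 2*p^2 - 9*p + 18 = (p - 3)*(p - 2)*(p + 3)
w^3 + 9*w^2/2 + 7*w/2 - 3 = (w - 1/2)*(w + 2)*(w + 3)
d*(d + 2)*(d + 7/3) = d^3 + 13*d^2/3 + 14*d/3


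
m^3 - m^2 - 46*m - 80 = (m - 8)*(m + 2)*(m + 5)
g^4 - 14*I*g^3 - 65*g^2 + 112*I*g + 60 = (g - 6*I)*(g - 5*I)*(g - 2*I)*(g - I)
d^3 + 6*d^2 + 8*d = d*(d + 2)*(d + 4)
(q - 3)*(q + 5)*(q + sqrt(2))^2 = q^4 + 2*q^3 + 2*sqrt(2)*q^3 - 13*q^2 + 4*sqrt(2)*q^2 - 30*sqrt(2)*q + 4*q - 30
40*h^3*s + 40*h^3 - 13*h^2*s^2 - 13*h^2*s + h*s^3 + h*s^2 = (-8*h + s)*(-5*h + s)*(h*s + h)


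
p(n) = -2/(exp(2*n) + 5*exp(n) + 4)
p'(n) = -2*(-2*exp(2*n) - 5*exp(n))/(exp(2*n) + 5*exp(n) + 4)^2 = (4*exp(n) + 10)*exp(n)/(exp(2*n) + 5*exp(n) + 4)^2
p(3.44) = -0.00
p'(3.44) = 0.00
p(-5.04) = -0.50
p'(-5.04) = 0.00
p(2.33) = -0.01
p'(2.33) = 0.02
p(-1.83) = -0.41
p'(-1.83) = 0.07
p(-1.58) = -0.39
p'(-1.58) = 0.09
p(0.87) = -0.09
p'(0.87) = 0.10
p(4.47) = -0.00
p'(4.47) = 0.00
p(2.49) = -0.01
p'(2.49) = 0.02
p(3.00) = 0.00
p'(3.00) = 0.01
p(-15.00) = -0.50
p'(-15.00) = 0.00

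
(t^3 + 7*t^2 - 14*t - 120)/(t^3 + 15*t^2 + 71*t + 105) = (t^2 + 2*t - 24)/(t^2 + 10*t + 21)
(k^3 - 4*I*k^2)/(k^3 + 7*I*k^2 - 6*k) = k*(k - 4*I)/(k^2 + 7*I*k - 6)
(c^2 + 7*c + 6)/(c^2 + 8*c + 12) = (c + 1)/(c + 2)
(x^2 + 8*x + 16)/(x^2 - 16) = (x + 4)/(x - 4)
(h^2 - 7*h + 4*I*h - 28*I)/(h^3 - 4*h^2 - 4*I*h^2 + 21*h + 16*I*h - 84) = (h^2 + h*(-7 + 4*I) - 28*I)/(h^3 - 4*h^2*(1 + I) + h*(21 + 16*I) - 84)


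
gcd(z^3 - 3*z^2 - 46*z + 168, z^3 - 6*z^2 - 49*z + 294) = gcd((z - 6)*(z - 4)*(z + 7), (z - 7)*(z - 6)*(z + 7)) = z^2 + z - 42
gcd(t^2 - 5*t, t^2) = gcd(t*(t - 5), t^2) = t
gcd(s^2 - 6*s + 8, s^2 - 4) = s - 2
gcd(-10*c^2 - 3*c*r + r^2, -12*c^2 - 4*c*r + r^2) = 2*c + r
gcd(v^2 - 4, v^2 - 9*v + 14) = v - 2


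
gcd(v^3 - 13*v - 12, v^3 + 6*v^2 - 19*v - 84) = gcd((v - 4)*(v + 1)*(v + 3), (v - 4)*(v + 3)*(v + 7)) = v^2 - v - 12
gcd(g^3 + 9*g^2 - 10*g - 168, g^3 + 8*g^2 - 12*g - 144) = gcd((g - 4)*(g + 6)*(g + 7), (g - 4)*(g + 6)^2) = g^2 + 2*g - 24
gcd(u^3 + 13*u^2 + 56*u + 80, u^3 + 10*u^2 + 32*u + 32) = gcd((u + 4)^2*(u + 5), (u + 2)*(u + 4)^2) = u^2 + 8*u + 16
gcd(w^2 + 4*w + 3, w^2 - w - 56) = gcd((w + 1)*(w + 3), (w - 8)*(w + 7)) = 1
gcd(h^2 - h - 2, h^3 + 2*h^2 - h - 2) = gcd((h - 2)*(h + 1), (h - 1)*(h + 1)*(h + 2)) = h + 1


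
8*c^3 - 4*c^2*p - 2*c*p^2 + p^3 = (-2*c + p)^2*(2*c + p)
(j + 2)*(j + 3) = j^2 + 5*j + 6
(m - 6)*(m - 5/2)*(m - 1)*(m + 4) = m^4 - 11*m^3/2 - 29*m^2/2 + 79*m - 60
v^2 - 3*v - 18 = (v - 6)*(v + 3)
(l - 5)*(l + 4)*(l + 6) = l^3 + 5*l^2 - 26*l - 120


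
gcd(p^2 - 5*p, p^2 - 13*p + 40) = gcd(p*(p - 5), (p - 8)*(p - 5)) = p - 5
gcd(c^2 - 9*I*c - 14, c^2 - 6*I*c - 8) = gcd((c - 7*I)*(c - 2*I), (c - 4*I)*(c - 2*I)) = c - 2*I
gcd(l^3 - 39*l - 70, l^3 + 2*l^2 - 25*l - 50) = l^2 + 7*l + 10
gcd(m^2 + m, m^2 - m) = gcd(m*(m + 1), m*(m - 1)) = m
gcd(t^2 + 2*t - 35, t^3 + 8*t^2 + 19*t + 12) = 1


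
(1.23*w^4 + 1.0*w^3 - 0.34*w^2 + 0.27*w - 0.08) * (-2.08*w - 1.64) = -2.5584*w^5 - 4.0972*w^4 - 0.9328*w^3 - 0.00400000000000011*w^2 - 0.2764*w + 0.1312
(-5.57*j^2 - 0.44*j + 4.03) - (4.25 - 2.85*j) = -5.57*j^2 + 2.41*j - 0.22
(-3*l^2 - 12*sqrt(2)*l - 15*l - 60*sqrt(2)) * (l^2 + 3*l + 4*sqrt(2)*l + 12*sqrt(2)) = -3*l^4 - 24*sqrt(2)*l^3 - 24*l^3 - 192*sqrt(2)*l^2 - 141*l^2 - 768*l - 360*sqrt(2)*l - 1440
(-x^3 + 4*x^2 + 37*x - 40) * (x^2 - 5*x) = -x^5 + 9*x^4 + 17*x^3 - 225*x^2 + 200*x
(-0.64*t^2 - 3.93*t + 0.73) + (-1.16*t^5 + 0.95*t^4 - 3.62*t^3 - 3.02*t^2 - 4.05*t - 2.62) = -1.16*t^5 + 0.95*t^4 - 3.62*t^3 - 3.66*t^2 - 7.98*t - 1.89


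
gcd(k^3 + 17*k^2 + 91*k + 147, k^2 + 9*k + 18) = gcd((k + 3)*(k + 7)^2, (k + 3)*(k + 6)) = k + 3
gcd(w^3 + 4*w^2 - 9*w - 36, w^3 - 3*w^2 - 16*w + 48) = w^2 + w - 12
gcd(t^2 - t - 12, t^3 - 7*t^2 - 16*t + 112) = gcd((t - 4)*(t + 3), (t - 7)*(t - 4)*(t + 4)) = t - 4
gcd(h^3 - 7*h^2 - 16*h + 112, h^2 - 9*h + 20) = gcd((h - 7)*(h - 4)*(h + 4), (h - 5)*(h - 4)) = h - 4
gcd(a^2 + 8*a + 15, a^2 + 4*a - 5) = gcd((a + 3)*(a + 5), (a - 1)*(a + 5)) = a + 5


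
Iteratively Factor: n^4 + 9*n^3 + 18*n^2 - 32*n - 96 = (n - 2)*(n^3 + 11*n^2 + 40*n + 48) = (n - 2)*(n + 4)*(n^2 + 7*n + 12) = (n - 2)*(n + 4)^2*(n + 3)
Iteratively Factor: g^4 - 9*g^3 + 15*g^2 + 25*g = (g - 5)*(g^3 - 4*g^2 - 5*g) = (g - 5)*(g + 1)*(g^2 - 5*g) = (g - 5)^2*(g + 1)*(g)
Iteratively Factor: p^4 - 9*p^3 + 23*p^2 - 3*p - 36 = (p - 3)*(p^3 - 6*p^2 + 5*p + 12) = (p - 4)*(p - 3)*(p^2 - 2*p - 3) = (p - 4)*(p - 3)^2*(p + 1)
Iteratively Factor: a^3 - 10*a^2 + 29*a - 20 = (a - 1)*(a^2 - 9*a + 20) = (a - 4)*(a - 1)*(a - 5)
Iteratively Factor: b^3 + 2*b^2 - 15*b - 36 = (b + 3)*(b^2 - b - 12) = (b - 4)*(b + 3)*(b + 3)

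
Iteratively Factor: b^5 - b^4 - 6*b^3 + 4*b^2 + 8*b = (b + 1)*(b^4 - 2*b^3 - 4*b^2 + 8*b) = b*(b + 1)*(b^3 - 2*b^2 - 4*b + 8) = b*(b - 2)*(b + 1)*(b^2 - 4) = b*(b - 2)*(b + 1)*(b + 2)*(b - 2)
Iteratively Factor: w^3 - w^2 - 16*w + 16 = (w - 4)*(w^2 + 3*w - 4) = (w - 4)*(w + 4)*(w - 1)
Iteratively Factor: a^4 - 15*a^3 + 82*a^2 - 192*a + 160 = (a - 4)*(a^3 - 11*a^2 + 38*a - 40) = (a - 4)*(a - 2)*(a^2 - 9*a + 20) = (a - 5)*(a - 4)*(a - 2)*(a - 4)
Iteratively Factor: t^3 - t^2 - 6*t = (t)*(t^2 - t - 6) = t*(t + 2)*(t - 3)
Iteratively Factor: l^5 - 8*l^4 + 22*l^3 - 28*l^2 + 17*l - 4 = (l - 1)*(l^4 - 7*l^3 + 15*l^2 - 13*l + 4) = (l - 4)*(l - 1)*(l^3 - 3*l^2 + 3*l - 1) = (l - 4)*(l - 1)^2*(l^2 - 2*l + 1) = (l - 4)*(l - 1)^3*(l - 1)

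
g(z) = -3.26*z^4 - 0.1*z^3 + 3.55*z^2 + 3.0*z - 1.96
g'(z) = -13.04*z^3 - 0.3*z^2 + 7.1*z + 3.0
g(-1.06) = -5.15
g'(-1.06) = 10.67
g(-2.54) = -120.73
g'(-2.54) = 196.72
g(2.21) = -56.84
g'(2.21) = -123.53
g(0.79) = 1.31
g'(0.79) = 1.99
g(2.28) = -65.95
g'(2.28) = -136.93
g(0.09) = -1.66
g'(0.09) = 3.63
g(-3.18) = -305.75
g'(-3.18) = 396.72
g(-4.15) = -913.09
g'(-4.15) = 900.38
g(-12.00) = -66953.32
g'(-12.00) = 22407.72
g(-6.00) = -4095.52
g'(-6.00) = 2766.24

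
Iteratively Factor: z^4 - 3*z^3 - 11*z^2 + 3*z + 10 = (z + 2)*(z^3 - 5*z^2 - z + 5) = (z - 5)*(z + 2)*(z^2 - 1) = (z - 5)*(z + 1)*(z + 2)*(z - 1)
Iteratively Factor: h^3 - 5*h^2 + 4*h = (h)*(h^2 - 5*h + 4) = h*(h - 1)*(h - 4)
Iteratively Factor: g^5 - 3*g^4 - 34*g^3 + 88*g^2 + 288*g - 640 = (g - 2)*(g^4 - g^3 - 36*g^2 + 16*g + 320) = (g - 4)*(g - 2)*(g^3 + 3*g^2 - 24*g - 80) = (g - 4)*(g - 2)*(g + 4)*(g^2 - g - 20) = (g - 4)*(g - 2)*(g + 4)^2*(g - 5)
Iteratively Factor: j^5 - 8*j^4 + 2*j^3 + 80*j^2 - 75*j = (j + 3)*(j^4 - 11*j^3 + 35*j^2 - 25*j) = j*(j + 3)*(j^3 - 11*j^2 + 35*j - 25) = j*(j - 1)*(j + 3)*(j^2 - 10*j + 25) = j*(j - 5)*(j - 1)*(j + 3)*(j - 5)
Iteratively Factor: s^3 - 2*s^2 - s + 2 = (s + 1)*(s^2 - 3*s + 2) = (s - 2)*(s + 1)*(s - 1)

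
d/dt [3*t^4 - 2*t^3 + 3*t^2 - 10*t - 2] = 12*t^3 - 6*t^2 + 6*t - 10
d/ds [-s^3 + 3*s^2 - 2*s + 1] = -3*s^2 + 6*s - 2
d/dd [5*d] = 5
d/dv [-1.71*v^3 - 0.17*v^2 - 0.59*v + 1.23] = -5.13*v^2 - 0.34*v - 0.59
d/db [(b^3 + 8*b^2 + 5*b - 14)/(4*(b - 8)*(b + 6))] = (b^4 - 4*b^3 - 165*b^2 - 740*b - 268)/(4*(b^4 - 4*b^3 - 92*b^2 + 192*b + 2304))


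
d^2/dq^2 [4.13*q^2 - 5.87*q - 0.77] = 8.26000000000000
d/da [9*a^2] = 18*a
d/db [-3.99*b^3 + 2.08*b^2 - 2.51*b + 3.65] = -11.97*b^2 + 4.16*b - 2.51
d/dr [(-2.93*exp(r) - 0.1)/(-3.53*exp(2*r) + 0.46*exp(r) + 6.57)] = (-(2.93*exp(r) + 0.1)*(7.06*exp(r) - 0.46) + 10.3429*exp(2*r) - 1.3478*exp(r) - 19.2501)*exp(r)/(-3.53*exp(2*r) + 0.46*exp(r) + 6.57)^2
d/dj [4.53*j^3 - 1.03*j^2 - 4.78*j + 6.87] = 13.59*j^2 - 2.06*j - 4.78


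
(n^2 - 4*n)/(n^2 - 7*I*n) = (n - 4)/(n - 7*I)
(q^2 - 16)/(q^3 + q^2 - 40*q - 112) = (q - 4)/(q^2 - 3*q - 28)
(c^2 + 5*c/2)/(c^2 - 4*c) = (c + 5/2)/(c - 4)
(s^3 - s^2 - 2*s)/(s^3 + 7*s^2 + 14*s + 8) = s*(s - 2)/(s^2 + 6*s + 8)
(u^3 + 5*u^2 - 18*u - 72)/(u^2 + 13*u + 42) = (u^2 - u - 12)/(u + 7)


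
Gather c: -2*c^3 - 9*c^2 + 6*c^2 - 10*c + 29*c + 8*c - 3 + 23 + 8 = -2*c^3 - 3*c^2 + 27*c + 28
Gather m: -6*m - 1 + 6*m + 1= 0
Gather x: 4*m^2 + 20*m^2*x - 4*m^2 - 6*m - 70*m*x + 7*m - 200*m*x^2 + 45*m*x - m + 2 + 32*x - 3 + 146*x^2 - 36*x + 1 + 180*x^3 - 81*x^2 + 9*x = 180*x^3 + x^2*(65 - 200*m) + x*(20*m^2 - 25*m + 5)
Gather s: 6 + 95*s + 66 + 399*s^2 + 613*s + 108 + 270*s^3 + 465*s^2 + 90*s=270*s^3 + 864*s^2 + 798*s + 180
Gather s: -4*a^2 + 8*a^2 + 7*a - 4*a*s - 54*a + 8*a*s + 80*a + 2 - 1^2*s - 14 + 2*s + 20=4*a^2 + 33*a + s*(4*a + 1) + 8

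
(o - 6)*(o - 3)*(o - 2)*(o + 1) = o^4 - 10*o^3 + 25*o^2 - 36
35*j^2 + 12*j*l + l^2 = (5*j + l)*(7*j + l)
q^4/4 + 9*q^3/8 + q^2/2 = q^2*(q/4 + 1)*(q + 1/2)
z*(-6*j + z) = -6*j*z + z^2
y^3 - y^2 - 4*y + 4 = (y - 2)*(y - 1)*(y + 2)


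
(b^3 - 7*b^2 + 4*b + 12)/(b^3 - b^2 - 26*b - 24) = (b - 2)/(b + 4)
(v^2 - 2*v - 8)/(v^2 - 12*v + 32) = (v + 2)/(v - 8)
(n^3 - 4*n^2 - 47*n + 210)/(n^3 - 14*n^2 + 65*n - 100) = (n^2 + n - 42)/(n^2 - 9*n + 20)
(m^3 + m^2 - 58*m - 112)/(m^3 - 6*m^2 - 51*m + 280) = (m + 2)/(m - 5)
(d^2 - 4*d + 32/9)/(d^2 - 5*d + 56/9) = (3*d - 4)/(3*d - 7)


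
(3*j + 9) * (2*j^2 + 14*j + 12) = 6*j^3 + 60*j^2 + 162*j + 108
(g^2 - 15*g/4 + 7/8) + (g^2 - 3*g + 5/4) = 2*g^2 - 27*g/4 + 17/8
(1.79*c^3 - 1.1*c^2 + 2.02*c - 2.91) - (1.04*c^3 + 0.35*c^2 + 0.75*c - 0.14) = 0.75*c^3 - 1.45*c^2 + 1.27*c - 2.77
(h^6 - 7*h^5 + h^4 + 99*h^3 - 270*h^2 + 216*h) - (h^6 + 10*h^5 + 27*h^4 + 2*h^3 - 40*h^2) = -17*h^5 - 26*h^4 + 97*h^3 - 230*h^2 + 216*h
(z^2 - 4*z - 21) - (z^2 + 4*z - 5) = -8*z - 16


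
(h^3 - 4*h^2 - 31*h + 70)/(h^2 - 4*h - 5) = (-h^3 + 4*h^2 + 31*h - 70)/(-h^2 + 4*h + 5)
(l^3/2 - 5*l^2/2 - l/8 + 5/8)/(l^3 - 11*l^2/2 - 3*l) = (2*l^2 - 11*l + 5)/(4*l*(l - 6))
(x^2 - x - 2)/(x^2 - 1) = (x - 2)/(x - 1)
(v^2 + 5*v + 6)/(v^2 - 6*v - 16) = (v + 3)/(v - 8)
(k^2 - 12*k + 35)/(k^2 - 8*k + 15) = (k - 7)/(k - 3)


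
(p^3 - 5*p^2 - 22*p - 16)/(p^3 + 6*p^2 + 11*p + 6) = (p - 8)/(p + 3)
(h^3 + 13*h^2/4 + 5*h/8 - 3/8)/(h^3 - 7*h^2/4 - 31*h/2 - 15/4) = (8*h^2 + 2*h - 1)/(2*(4*h^2 - 19*h - 5))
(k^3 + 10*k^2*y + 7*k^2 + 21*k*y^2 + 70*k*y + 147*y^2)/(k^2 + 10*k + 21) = (k^2 + 10*k*y + 21*y^2)/(k + 3)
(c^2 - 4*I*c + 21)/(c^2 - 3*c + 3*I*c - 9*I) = (c - 7*I)/(c - 3)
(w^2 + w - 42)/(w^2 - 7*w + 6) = (w + 7)/(w - 1)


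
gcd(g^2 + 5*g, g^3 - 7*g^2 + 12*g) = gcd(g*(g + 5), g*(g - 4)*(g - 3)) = g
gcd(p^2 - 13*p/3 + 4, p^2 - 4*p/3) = p - 4/3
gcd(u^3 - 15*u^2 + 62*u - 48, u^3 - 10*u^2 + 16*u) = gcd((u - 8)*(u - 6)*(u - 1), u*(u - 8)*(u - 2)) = u - 8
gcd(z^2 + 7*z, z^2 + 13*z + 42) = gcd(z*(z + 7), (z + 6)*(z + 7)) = z + 7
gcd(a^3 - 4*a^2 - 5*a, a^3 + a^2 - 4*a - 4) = a + 1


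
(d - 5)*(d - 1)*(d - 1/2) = d^3 - 13*d^2/2 + 8*d - 5/2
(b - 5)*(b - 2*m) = b^2 - 2*b*m - 5*b + 10*m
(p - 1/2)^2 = p^2 - p + 1/4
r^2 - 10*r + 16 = (r - 8)*(r - 2)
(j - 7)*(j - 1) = j^2 - 8*j + 7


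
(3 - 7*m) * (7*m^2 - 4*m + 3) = -49*m^3 + 49*m^2 - 33*m + 9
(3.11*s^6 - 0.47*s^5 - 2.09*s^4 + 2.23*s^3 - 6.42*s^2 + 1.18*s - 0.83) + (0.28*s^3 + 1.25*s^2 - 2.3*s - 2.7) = 3.11*s^6 - 0.47*s^5 - 2.09*s^4 + 2.51*s^3 - 5.17*s^2 - 1.12*s - 3.53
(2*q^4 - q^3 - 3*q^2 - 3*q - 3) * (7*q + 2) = 14*q^5 - 3*q^4 - 23*q^3 - 27*q^2 - 27*q - 6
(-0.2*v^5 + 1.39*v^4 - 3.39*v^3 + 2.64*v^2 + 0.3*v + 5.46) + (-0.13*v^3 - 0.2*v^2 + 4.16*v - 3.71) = -0.2*v^5 + 1.39*v^4 - 3.52*v^3 + 2.44*v^2 + 4.46*v + 1.75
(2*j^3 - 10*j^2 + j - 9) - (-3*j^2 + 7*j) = 2*j^3 - 7*j^2 - 6*j - 9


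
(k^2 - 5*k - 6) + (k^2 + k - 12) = 2*k^2 - 4*k - 18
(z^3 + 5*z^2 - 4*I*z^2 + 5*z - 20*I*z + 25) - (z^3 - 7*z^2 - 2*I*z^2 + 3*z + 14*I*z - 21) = 12*z^2 - 2*I*z^2 + 2*z - 34*I*z + 46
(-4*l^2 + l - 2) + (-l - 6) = -4*l^2 - 8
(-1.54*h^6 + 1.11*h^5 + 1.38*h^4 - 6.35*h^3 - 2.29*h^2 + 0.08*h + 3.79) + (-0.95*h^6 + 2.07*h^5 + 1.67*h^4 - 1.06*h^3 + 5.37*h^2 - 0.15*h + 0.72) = -2.49*h^6 + 3.18*h^5 + 3.05*h^4 - 7.41*h^3 + 3.08*h^2 - 0.07*h + 4.51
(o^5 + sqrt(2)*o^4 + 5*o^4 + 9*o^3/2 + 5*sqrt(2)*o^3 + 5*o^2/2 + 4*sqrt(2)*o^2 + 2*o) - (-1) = o^5 + sqrt(2)*o^4 + 5*o^4 + 9*o^3/2 + 5*sqrt(2)*o^3 + 5*o^2/2 + 4*sqrt(2)*o^2 + 2*o + 1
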